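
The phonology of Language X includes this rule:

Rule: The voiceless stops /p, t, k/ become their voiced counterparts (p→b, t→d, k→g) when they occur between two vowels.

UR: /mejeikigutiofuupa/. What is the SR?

/k/ is a voiceless stop between vowels /i/ and /i/, so it voices to [g].
/t/ is a voiceless stop between vowels /u/ and /i/, so it voices to [d].
/p/ is a voiceless stop between vowels /u/ and /a/, so it voices to [b].
Surface form: [mejeigigudiofuuba].

mejeigigudiofuuba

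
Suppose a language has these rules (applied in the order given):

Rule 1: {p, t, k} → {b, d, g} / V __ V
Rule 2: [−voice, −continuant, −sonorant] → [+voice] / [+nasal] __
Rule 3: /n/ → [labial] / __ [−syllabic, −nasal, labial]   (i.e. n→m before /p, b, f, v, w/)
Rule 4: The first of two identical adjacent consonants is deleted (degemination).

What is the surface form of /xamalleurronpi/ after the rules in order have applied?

Rule 1 (intervocalic voicing): no segment meets the environment; /xamalleurronpi/ is unchanged.
Rule 2 (post-nasal voicing): /p/ is a voiceless stop immediately after the nasal /n/, so it voices to [b]. /xamalleurronpi/ → xamalleurronbi.
Rule 3 (nasal place assimilation): /n/ precedes the labial consonant /b/, so it assimilates in place to [m]. /xamalleurronbi/ → xamalleurrombi.
Rule 4 (degemination): /ll/ is a geminate; the first /l/ deletes. /rr/ is a geminate; the first /r/ deletes. /xamalleurrombi/ → xamaleurombi.

xamaleurombi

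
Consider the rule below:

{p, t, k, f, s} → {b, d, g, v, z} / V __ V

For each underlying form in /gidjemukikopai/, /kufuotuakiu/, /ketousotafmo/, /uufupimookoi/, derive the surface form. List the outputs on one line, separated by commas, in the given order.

gidjemugigobai, kuvuoduagiu, kedouzodafmo, uuvubimoogoi

/gidjemukikopai/: /k/ is a voiceless obstruent between vowels /u/ and /i/, so it voices to [g]. /k/ is a voiceless obstruent between vowels /i/ and /o/, so it voices to [g]. /p/ is a voiceless obstruent between vowels /o/ and /a/, so it voices to [b]. → [gidjemugigobai].
/kufuotuakiu/: /f/ is a voiceless obstruent between vowels /u/ and /u/, so it voices to [v]. /t/ is a voiceless obstruent between vowels /o/ and /u/, so it voices to [d]. /k/ is a voiceless obstruent between vowels /a/ and /i/, so it voices to [g]. → [kuvuoduagiu].
/ketousotafmo/: /t/ is a voiceless obstruent between vowels /e/ and /o/, so it voices to [d]. /s/ is a voiceless obstruent between vowels /u/ and /o/, so it voices to [z]. /t/ is a voiceless obstruent between vowels /o/ and /a/, so it voices to [d]. → [kedouzodafmo].
/uufupimookoi/: /f/ is a voiceless obstruent between vowels /u/ and /u/, so it voices to [v]. /p/ is a voiceless obstruent between vowels /u/ and /i/, so it voices to [b]. /k/ is a voiceless obstruent between vowels /o/ and /o/, so it voices to [g]. → [uuvubimoogoi].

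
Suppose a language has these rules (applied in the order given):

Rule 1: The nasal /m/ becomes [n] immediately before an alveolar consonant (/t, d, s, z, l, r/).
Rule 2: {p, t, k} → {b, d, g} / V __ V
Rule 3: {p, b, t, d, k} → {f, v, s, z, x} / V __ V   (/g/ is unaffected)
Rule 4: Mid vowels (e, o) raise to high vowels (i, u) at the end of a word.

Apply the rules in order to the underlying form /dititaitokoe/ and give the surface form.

Rule 1 (nasal place assimilation): no segment meets the environment; /dititaitokoe/ is unchanged.
Rule 2 (intervocalic voicing): /t/ is a voiceless stop between vowels /i/ and /i/, so it voices to [d]. /t/ is a voiceless stop between vowels /i/ and /a/, so it voices to [d]. /t/ is a voiceless stop between vowels /i/ and /o/, so it voices to [d]. /k/ is a voiceless stop between vowels /o/ and /o/, so it voices to [g]. /dititaitokoe/ → dididaidogoe.
Rule 3 (intervocalic spirantization): /d/ is a stop between vowels /i/ and /i/, so it spirantizes to the fricative [z]. /d/ is a stop between vowels /i/ and /a/, so it spirantizes to the fricative [z]. /d/ is a stop between vowels /i/ and /o/, so it spirantizes to the fricative [z]. /dididaidogoe/ → dizizaizogoe.
Rule 4 (final vowel raising): /e/ is a mid vowel in word-final position, so it raises to [i]. /dizizaizogoe/ → dizizaizogoi.

dizizaizogoi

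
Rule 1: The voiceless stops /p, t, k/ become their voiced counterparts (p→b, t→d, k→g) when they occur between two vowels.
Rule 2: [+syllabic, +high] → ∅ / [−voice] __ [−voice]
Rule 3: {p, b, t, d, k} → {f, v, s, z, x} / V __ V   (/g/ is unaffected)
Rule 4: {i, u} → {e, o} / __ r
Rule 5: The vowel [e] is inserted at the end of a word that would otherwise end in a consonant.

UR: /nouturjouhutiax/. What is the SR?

nouzorjouhuziaxe

Rule 1 (intervocalic voicing): /t/ is a voiceless stop between vowels /u/ and /u/, so it voices to [d]. /t/ is a voiceless stop between vowels /u/ and /i/, so it voices to [d]. /nouturjouhutiax/ → noudurjouhudiax.
Rule 2 (high vowel syncope): no segment meets the environment; /noudurjouhudiax/ is unchanged.
Rule 3 (intervocalic spirantization): /d/ is a stop between vowels /u/ and /u/, so it spirantizes to the fricative [z]. /d/ is a stop between vowels /u/ and /i/, so it spirantizes to the fricative [z]. /noudurjouhudiax/ → nouzurjouhuziax.
Rule 4 (pre-rhotic lowering): /u/ is a high vowel immediately before /r/, so it lowers to [o]. /nouzurjouhuziax/ → nouzorjouhuziax.
Rule 5 (final e-epenthesis): the form ends in the consonant /x/, so [e] is inserted word-finally. /nouzorjouhuziax/ → nouzorjouhuziaxe.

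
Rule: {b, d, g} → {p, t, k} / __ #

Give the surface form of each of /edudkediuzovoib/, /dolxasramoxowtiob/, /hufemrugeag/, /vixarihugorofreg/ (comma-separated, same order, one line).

/edudkediuzovoib/: /b/ is a voiced stop in word-final position, so it devoices to [p]. → [edudkediuzovoip].
/dolxasramoxowtiob/: /b/ is a voiced stop in word-final position, so it devoices to [p]. → [dolxasramoxowtiop].
/hufemrugeag/: /g/ is a voiced stop in word-final position, so it devoices to [k]. → [hufemrugeak].
/vixarihugorofreg/: /g/ is a voiced stop in word-final position, so it devoices to [k]. → [vixarihugorofrek].

edudkediuzovoip, dolxasramoxowtiop, hufemrugeak, vixarihugorofrek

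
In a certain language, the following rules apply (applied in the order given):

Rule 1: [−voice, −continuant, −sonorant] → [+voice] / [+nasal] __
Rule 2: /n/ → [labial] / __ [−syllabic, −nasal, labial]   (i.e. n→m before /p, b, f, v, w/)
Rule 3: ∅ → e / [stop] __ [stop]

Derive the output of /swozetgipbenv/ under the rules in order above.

swozetegipebemv

Rule 1 (post-nasal voicing): no segment meets the environment; /swozetgipbenv/ is unchanged.
Rule 2 (nasal place assimilation): /n/ precedes the labial consonant /v/, so it assimilates in place to [m]. /swozetgipbenv/ → swozetgipbemv.
Rule 3 (stop-cluster e-epenthesis): /t/ and /g/ form a stop–stop cluster, so [e] is inserted between them. /p/ and /b/ form a stop–stop cluster, so [e] is inserted between them. /swozetgipbemv/ → swozetegipebemv.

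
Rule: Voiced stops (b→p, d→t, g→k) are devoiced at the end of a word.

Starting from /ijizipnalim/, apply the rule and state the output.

No segment of /ijizipnalim/ meets the structural description of the rule, so the form surfaces unchanged.

ijizipnalim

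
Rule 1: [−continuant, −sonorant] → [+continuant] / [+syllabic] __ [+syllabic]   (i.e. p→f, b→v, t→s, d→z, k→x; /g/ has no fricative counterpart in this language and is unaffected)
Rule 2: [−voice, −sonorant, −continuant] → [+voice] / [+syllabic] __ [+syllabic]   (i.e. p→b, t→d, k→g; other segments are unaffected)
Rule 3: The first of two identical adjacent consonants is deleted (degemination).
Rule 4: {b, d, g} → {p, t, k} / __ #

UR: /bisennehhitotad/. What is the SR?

bisenehisosat

Rule 1 (intervocalic spirantization): /t/ is a stop between vowels /i/ and /o/, so it spirantizes to the fricative [s]. /t/ is a stop between vowels /o/ and /a/, so it spirantizes to the fricative [s]. /bisennehhitotad/ → bisennehhisosad.
Rule 2 (intervocalic voicing): no segment meets the environment; /bisennehhisosad/ is unchanged.
Rule 3 (degemination): /nn/ is a geminate; the first /n/ deletes. /hh/ is a geminate; the first /h/ deletes. /bisennehhisosad/ → bisenehisosad.
Rule 4 (final devoicing): /d/ is a voiced stop in word-final position, so it devoices to [t]. /bisenehisosad/ → bisenehisosat.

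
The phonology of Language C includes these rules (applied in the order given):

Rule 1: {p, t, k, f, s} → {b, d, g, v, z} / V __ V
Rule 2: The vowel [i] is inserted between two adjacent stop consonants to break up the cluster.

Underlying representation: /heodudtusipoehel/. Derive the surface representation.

Rule 1 (intervocalic voicing): /s/ is a voiceless obstruent between vowels /u/ and /i/, so it voices to [z]. /p/ is a voiceless obstruent between vowels /i/ and /o/, so it voices to [b]. /heodudtusipoehel/ → heodudtuziboehel.
Rule 2 (stop-cluster i-epenthesis): /d/ and /t/ form a stop–stop cluster, so [i] is inserted between them. /heodudtuziboehel/ → heodudituziboehel.

heodudituziboehel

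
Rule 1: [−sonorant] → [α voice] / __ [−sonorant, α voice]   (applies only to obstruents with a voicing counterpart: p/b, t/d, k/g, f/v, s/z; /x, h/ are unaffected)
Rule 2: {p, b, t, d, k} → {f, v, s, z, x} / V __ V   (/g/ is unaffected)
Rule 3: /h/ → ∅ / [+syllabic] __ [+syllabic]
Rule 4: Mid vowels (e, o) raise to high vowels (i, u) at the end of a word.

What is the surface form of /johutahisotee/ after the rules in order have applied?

jousaisosei

Rule 1 (regressive voicing assimilation): no segment meets the environment; /johutahisotee/ is unchanged.
Rule 2 (intervocalic spirantization): /t/ is a stop between vowels /u/ and /a/, so it spirantizes to the fricative [s]. /t/ is a stop between vowels /o/ and /e/, so it spirantizes to the fricative [s]. /johutahisotee/ → johusahisosee.
Rule 3 (intervocalic h-deletion): /h/ occurs between vowels /o/ and /u/, so it deletes. /h/ occurs between vowels /a/ and /i/, so it deletes. /johusahisosee/ → jousaisosee.
Rule 4 (final vowel raising): /e/ is a mid vowel in word-final position, so it raises to [i]. /jousaisosee/ → jousaisosei.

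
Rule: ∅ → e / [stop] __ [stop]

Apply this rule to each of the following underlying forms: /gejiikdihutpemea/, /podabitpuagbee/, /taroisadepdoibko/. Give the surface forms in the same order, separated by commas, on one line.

gejiikedihutepemea, podabitepuagebee, taroisadepedoibeko

/gejiikdihutpemea/: /k/ and /d/ form a stop–stop cluster, so [e] is inserted between them. /t/ and /p/ form a stop–stop cluster, so [e] is inserted between them. → [gejiikedihutepemea].
/podabitpuagbee/: /t/ and /p/ form a stop–stop cluster, so [e] is inserted between them. /g/ and /b/ form a stop–stop cluster, so [e] is inserted between them. → [podabitepuagebee].
/taroisadepdoibko/: /p/ and /d/ form a stop–stop cluster, so [e] is inserted between them. /b/ and /k/ form a stop–stop cluster, so [e] is inserted between them. → [taroisadepedoibeko].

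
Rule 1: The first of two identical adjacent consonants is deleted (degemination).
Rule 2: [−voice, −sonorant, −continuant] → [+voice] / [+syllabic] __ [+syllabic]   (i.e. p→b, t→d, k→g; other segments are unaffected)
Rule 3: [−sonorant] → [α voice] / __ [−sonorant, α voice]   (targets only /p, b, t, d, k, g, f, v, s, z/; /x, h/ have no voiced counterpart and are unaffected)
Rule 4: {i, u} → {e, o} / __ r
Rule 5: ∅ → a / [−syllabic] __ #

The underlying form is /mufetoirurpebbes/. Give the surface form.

mufedoerorpebesa

Rule 1 (degemination): /bb/ is a geminate; the first /b/ deletes. /mufetoirurpebbes/ → mufetoirurpebes.
Rule 2 (intervocalic voicing): /t/ is a voiceless stop between vowels /e/ and /o/, so it voices to [d]. /mufetoirurpebes/ → mufedoirurpebes.
Rule 3 (regressive voicing assimilation): no segment meets the environment; /mufedoirurpebes/ is unchanged.
Rule 4 (pre-rhotic lowering): /i/ is a high vowel immediately before /r/, so it lowers to [e]. /u/ is a high vowel immediately before /r/, so it lowers to [o]. /mufedoirurpebes/ → mufedoerorpebes.
Rule 5 (final a-epenthesis): the form ends in the consonant /s/, so [a] is inserted word-finally. /mufedoerorpebes/ → mufedoerorpebesa.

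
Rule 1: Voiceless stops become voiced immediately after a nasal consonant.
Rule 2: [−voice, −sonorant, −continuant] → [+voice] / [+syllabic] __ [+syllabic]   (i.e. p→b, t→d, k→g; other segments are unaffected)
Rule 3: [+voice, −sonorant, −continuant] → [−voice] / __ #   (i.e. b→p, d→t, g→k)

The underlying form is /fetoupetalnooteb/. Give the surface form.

fedoubedalnoodep

Rule 1 (post-nasal voicing): no segment meets the environment; /fetoupetalnooteb/ is unchanged.
Rule 2 (intervocalic voicing): /t/ is a voiceless stop between vowels /e/ and /o/, so it voices to [d]. /p/ is a voiceless stop between vowels /u/ and /e/, so it voices to [b]. /t/ is a voiceless stop between vowels /e/ and /a/, so it voices to [d]. /t/ is a voiceless stop between vowels /o/ and /e/, so it voices to [d]. /fetoupetalnooteb/ → fedoubedalnoodeb.
Rule 3 (final devoicing): /b/ is a voiced stop in word-final position, so it devoices to [p]. /fedoubedalnoodeb/ → fedoubedalnoodep.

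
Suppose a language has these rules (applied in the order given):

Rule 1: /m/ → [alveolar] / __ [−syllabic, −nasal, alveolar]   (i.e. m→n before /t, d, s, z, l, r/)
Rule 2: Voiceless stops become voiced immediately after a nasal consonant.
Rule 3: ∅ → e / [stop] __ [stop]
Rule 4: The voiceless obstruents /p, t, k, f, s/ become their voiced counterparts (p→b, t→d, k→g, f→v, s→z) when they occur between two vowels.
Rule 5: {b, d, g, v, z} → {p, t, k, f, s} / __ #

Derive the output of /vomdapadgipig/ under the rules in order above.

vondabadegibik

Rule 1 (nasal place assimilation): /m/ precedes the alveolar consonant /d/, so it assimilates in place to [n]. /vomdapadgipig/ → vondapadgipig.
Rule 2 (post-nasal voicing): no segment meets the environment; /vondapadgipig/ is unchanged.
Rule 3 (stop-cluster e-epenthesis): /d/ and /g/ form a stop–stop cluster, so [e] is inserted between them. /vondapadgipig/ → vondapadegipig.
Rule 4 (intervocalic voicing): /p/ is a voiceless obstruent between vowels /a/ and /a/, so it voices to [b]. /p/ is a voiceless obstruent between vowels /i/ and /i/, so it voices to [b]. /vondapadegipig/ → vondabadegibig.
Rule 5 (final devoicing): /g/ is a voiced obstruent in word-final position, so it devoices to [k]. /vondabadegibig/ → vondabadegibik.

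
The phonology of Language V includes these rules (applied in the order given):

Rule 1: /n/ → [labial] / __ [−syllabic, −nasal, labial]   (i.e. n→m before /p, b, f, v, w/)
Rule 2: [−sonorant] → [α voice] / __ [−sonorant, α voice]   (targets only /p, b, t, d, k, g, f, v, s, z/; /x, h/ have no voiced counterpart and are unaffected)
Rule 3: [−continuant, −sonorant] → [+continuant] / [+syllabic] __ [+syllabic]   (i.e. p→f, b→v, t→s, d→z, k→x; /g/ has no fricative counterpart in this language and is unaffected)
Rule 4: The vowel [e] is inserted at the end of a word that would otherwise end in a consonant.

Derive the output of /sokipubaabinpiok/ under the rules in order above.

soxifuvaavimpioke

Rule 1 (nasal place assimilation): /n/ precedes the labial consonant /p/, so it assimilates in place to [m]. /sokipubaabinpiok/ → sokipubaabimpiok.
Rule 2 (regressive voicing assimilation): no segment meets the environment; /sokipubaabimpiok/ is unchanged.
Rule 3 (intervocalic spirantization): /k/ is a stop between vowels /o/ and /i/, so it spirantizes to the fricative [x]. /p/ is a stop between vowels /i/ and /u/, so it spirantizes to the fricative [f]. /b/ is a stop between vowels /u/ and /a/, so it spirantizes to the fricative [v]. /b/ is a stop between vowels /a/ and /i/, so it spirantizes to the fricative [v]. /sokipubaabimpiok/ → soxifuvaavimpiok.
Rule 4 (final e-epenthesis): the form ends in the consonant /k/, so [e] is inserted word-finally. /soxifuvaavimpiok/ → soxifuvaavimpioke.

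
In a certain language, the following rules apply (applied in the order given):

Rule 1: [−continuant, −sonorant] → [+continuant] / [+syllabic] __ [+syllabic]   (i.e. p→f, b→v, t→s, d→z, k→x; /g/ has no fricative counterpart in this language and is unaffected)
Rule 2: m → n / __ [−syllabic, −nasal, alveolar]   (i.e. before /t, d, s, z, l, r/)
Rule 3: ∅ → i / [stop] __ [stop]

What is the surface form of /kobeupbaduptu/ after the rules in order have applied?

Rule 1 (intervocalic spirantization): /b/ is a stop between vowels /o/ and /e/, so it spirantizes to the fricative [v]. /d/ is a stop between vowels /a/ and /u/, so it spirantizes to the fricative [z]. /kobeupbaduptu/ → koveupbazuptu.
Rule 2 (nasal place assimilation): no segment meets the environment; /koveupbazuptu/ is unchanged.
Rule 3 (stop-cluster i-epenthesis): /p/ and /b/ form a stop–stop cluster, so [i] is inserted between them. /p/ and /t/ form a stop–stop cluster, so [i] is inserted between them. /koveupbazuptu/ → koveupibazupitu.

koveupibazupitu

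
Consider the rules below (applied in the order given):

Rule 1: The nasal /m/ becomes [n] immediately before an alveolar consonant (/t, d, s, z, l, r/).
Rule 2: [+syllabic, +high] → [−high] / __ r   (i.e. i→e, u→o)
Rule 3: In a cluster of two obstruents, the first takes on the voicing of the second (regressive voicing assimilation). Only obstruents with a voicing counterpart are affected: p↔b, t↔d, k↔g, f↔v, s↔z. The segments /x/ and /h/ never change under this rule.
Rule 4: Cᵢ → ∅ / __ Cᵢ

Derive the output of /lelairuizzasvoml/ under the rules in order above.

Rule 1 (nasal place assimilation): /m/ precedes the alveolar consonant /l/, so it assimilates in place to [n]. /lelairuizzasvoml/ → lelairuizzasvonl.
Rule 2 (pre-rhotic lowering): /i/ is a high vowel immediately before /r/, so it lowers to [e]. /lelairuizzasvonl/ → lelaeruizzasvonl.
Rule 3 (regressive voicing assimilation): /s/ precedes the voiced obstruent /v/, so it voices to [z] by assimilation. /lelaeruizzasvonl/ → lelaeruizzazvonl.
Rule 4 (degemination): /zz/ is a geminate; the first /z/ deletes. /lelaeruizzazvonl/ → lelaeruizazvonl.

lelaeruizazvonl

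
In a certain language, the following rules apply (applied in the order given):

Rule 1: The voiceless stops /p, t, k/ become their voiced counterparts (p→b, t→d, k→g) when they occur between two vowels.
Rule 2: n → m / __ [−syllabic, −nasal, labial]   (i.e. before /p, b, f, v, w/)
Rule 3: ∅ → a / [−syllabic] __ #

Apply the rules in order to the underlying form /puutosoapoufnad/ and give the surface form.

puudosoaboufnada

Rule 1 (intervocalic voicing): /t/ is a voiceless stop between vowels /u/ and /o/, so it voices to [d]. /p/ is a voiceless stop between vowels /a/ and /o/, so it voices to [b]. /puutosoapoufnad/ → puudosoaboufnad.
Rule 2 (nasal place assimilation): no segment meets the environment; /puudosoaboufnad/ is unchanged.
Rule 3 (final a-epenthesis): the form ends in the consonant /d/, so [a] is inserted word-finally. /puudosoaboufnad/ → puudosoaboufnada.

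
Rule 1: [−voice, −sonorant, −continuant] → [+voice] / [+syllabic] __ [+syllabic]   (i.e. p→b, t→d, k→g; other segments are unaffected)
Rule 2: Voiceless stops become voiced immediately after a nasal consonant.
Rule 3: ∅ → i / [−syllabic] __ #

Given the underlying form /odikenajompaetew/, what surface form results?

odigenajombaedewi

Rule 1 (intervocalic voicing): /k/ is a voiceless stop between vowels /i/ and /e/, so it voices to [g]. /t/ is a voiceless stop between vowels /e/ and /e/, so it voices to [d]. /odikenajompaetew/ → odigenajompaedew.
Rule 2 (post-nasal voicing): /p/ is a voiceless stop immediately after the nasal /m/, so it voices to [b]. /odigenajompaedew/ → odigenajombaedew.
Rule 3 (final i-epenthesis): the form ends in the consonant /w/, so [i] is inserted word-finally. /odigenajombaedew/ → odigenajombaedewi.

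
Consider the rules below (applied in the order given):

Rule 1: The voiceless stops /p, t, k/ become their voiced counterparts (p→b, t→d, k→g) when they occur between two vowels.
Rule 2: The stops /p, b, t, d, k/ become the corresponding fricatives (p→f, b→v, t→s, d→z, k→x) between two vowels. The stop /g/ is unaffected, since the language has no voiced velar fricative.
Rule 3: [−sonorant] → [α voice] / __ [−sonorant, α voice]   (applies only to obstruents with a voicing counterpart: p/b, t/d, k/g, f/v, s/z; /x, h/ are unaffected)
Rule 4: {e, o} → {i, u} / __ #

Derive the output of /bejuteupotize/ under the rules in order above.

bejuzeuvozizi

Rule 1 (intervocalic voicing): /t/ is a voiceless stop between vowels /u/ and /e/, so it voices to [d]. /p/ is a voiceless stop between vowels /u/ and /o/, so it voices to [b]. /t/ is a voiceless stop between vowels /o/ and /i/, so it voices to [d]. /bejuteupotize/ → bejudeubodize.
Rule 2 (intervocalic spirantization): /d/ is a stop between vowels /u/ and /e/, so it spirantizes to the fricative [z]. /b/ is a stop between vowels /u/ and /o/, so it spirantizes to the fricative [v]. /d/ is a stop between vowels /o/ and /i/, so it spirantizes to the fricative [z]. /bejudeubodize/ → bejuzeuvozize.
Rule 3 (regressive voicing assimilation): no segment meets the environment; /bejuzeuvozize/ is unchanged.
Rule 4 (final vowel raising): /e/ is a mid vowel in word-final position, so it raises to [i]. /bejuzeuvozize/ → bejuzeuvozizi.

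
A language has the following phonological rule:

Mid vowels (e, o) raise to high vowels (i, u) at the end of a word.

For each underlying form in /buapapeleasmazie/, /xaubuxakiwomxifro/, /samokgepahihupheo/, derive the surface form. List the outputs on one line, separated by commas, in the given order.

/buapapeleasmazie/: /e/ is a mid vowel in word-final position, so it raises to [i]. → [buapapeleasmazii].
/xaubuxakiwomxifro/: /o/ is a mid vowel in word-final position, so it raises to [u]. → [xaubuxakiwomxifru].
/samokgepahihupheo/: /o/ is a mid vowel in word-final position, so it raises to [u]. → [samokgepahihupheu].

buapapeleasmazii, xaubuxakiwomxifru, samokgepahihupheu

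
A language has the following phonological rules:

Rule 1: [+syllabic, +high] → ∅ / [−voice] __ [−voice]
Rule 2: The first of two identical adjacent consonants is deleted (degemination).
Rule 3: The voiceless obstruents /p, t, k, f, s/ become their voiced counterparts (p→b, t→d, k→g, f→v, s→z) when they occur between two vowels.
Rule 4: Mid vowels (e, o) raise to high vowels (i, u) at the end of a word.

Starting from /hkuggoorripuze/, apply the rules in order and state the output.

hkugooribuzi

Rule 1 (high vowel syncope): no segment meets the environment; /hkuggoorripuze/ is unchanged.
Rule 2 (degemination): /gg/ is a geminate; the first /g/ deletes. /rr/ is a geminate; the first /r/ deletes. /hkuggoorripuze/ → hkugooripuze.
Rule 3 (intervocalic voicing): /p/ is a voiceless obstruent between vowels /i/ and /u/, so it voices to [b]. /hkugooripuze/ → hkugooribuze.
Rule 4 (final vowel raising): /e/ is a mid vowel in word-final position, so it raises to [i]. /hkugooribuze/ → hkugooribuzi.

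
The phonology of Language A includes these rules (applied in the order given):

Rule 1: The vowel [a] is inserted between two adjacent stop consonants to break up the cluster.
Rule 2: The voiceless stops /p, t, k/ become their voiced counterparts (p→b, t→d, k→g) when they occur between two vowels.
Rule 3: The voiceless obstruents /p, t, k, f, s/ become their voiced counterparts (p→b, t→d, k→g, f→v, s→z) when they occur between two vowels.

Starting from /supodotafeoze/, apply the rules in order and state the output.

Rule 1 (stop-cluster a-epenthesis): no segment meets the environment; /supodotafeoze/ is unchanged.
Rule 2 (intervocalic voicing): /p/ is a voiceless stop between vowels /u/ and /o/, so it voices to [b]. /t/ is a voiceless stop between vowels /o/ and /a/, so it voices to [d]. /supodotafeoze/ → subododafeoze.
Rule 3 (intervocalic voicing): /f/ is a voiceless obstruent between vowels /a/ and /e/, so it voices to [v]. /subododafeoze/ → subododaveoze.

subododaveoze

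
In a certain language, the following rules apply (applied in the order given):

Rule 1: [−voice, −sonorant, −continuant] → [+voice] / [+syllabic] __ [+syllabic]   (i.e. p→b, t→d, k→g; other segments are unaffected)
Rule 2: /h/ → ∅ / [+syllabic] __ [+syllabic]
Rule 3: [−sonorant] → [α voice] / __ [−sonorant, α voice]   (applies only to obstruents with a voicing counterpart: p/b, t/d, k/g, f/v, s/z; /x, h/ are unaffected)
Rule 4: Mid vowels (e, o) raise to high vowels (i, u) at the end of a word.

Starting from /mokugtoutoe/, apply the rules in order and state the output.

moguktoudoi

Rule 1 (intervocalic voicing): /k/ is a voiceless stop between vowels /o/ and /u/, so it voices to [g]. /t/ is a voiceless stop between vowels /u/ and /o/, so it voices to [d]. /mokugtoutoe/ → mogugtoudoe.
Rule 2 (intervocalic h-deletion): no segment meets the environment; /mogugtoudoe/ is unchanged.
Rule 3 (regressive voicing assimilation): /g/ precedes the voiceless obstruent /t/, so it devoices to [k] by assimilation. /mogugtoudoe/ → moguktoudoe.
Rule 4 (final vowel raising): /e/ is a mid vowel in word-final position, so it raises to [i]. /moguktoudoe/ → moguktoudoi.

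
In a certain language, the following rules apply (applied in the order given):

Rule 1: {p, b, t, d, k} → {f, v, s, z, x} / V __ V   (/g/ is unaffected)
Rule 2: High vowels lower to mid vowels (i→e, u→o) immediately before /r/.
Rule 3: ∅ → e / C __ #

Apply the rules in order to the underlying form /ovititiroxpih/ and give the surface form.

ovisiseroxpihe

Rule 1 (intervocalic spirantization): /t/ is a stop between vowels /i/ and /i/, so it spirantizes to the fricative [s]. /t/ is a stop between vowels /i/ and /i/, so it spirantizes to the fricative [s]. /ovititiroxpih/ → ovisisiroxpih.
Rule 2 (pre-rhotic lowering): /i/ is a high vowel immediately before /r/, so it lowers to [e]. /ovisisiroxpih/ → ovisiseroxpih.
Rule 3 (final e-epenthesis): the form ends in the consonant /h/, so [e] is inserted word-finally. /ovisiseroxpih/ → ovisiseroxpihe.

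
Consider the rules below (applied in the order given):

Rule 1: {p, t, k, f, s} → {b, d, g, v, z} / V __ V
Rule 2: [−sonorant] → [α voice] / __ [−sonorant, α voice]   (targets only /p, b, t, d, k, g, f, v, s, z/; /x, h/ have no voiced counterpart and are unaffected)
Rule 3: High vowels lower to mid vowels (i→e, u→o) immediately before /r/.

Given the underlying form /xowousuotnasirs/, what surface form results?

Rule 1 (intervocalic voicing): /s/ is a voiceless obstruent between vowels /u/ and /u/, so it voices to [z]. /s/ is a voiceless obstruent between vowels /a/ and /i/, so it voices to [z]. /xowousuotnasirs/ → xowouzuotnazirs.
Rule 2 (regressive voicing assimilation): no segment meets the environment; /xowouzuotnazirs/ is unchanged.
Rule 3 (pre-rhotic lowering): /i/ is a high vowel immediately before /r/, so it lowers to [e]. /xowouzuotnazirs/ → xowouzuotnazers.

xowouzuotnazers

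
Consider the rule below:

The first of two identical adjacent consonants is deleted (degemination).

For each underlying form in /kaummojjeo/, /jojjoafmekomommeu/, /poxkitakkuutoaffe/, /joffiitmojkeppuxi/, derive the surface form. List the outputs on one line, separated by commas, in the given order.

/kaummojjeo/: /mm/ is a geminate; the first /m/ deletes. /jj/ is a geminate; the first /j/ deletes. → [kaumojeo].
/jojjoafmekomommeu/: /jj/ is a geminate; the first /j/ deletes. /mm/ is a geminate; the first /m/ deletes. → [jojoafmekomomeu].
/poxkitakkuutoaffe/: /kk/ is a geminate; the first /k/ deletes. /ff/ is a geminate; the first /f/ deletes. → [poxkitakuutoafe].
/joffiitmojkeppuxi/: /ff/ is a geminate; the first /f/ deletes. /pp/ is a geminate; the first /p/ deletes. → [jofiitmojkepuxi].

kaumojeo, jojoafmekomomeu, poxkitakuutoafe, jofiitmojkepuxi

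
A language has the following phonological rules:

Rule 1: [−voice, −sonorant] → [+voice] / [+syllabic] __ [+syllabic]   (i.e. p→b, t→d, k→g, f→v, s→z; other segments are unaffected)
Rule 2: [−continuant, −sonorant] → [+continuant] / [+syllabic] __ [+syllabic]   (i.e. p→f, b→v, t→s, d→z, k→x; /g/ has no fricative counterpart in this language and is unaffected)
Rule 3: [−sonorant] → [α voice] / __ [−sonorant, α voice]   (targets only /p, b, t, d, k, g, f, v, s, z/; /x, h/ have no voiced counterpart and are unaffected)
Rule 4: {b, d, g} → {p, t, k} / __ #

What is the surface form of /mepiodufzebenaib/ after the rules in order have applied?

Rule 1 (intervocalic voicing): /p/ is a voiceless obstruent between vowels /e/ and /i/, so it voices to [b]. /mepiodufzebenaib/ → mebiodufzebenaib.
Rule 2 (intervocalic spirantization): /b/ is a stop between vowels /e/ and /i/, so it spirantizes to the fricative [v]. /d/ is a stop between vowels /o/ and /u/, so it spirantizes to the fricative [z]. /b/ is a stop between vowels /e/ and /e/, so it spirantizes to the fricative [v]. /mebiodufzebenaib/ → meviozufzevenaib.
Rule 3 (regressive voicing assimilation): /f/ precedes the voiced obstruent /z/, so it voices to [v] by assimilation. /meviozufzevenaib/ → meviozuvzevenaib.
Rule 4 (final devoicing): /b/ is a voiced stop in word-final position, so it devoices to [p]. /meviozuvzevenaib/ → meviozuvzevenaip.

meviozuvzevenaip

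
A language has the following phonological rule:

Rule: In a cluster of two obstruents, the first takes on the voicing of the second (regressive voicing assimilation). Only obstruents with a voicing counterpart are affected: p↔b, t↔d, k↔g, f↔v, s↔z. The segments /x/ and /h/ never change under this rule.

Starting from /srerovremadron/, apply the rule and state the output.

srerovremadron

No segment of /srerovremadron/ meets the structural description of the rule, so the form surfaces unchanged.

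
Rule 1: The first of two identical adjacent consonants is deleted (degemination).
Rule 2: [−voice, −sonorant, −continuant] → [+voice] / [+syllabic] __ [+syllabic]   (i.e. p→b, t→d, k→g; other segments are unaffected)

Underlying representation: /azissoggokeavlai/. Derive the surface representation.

azisogogeavlai

Rule 1 (degemination): /ss/ is a geminate; the first /s/ deletes. /gg/ is a geminate; the first /g/ deletes. /azissoggokeavlai/ → azisogokeavlai.
Rule 2 (intervocalic voicing): /k/ is a voiceless stop between vowels /o/ and /e/, so it voices to [g]. /azisogokeavlai/ → azisogogeavlai.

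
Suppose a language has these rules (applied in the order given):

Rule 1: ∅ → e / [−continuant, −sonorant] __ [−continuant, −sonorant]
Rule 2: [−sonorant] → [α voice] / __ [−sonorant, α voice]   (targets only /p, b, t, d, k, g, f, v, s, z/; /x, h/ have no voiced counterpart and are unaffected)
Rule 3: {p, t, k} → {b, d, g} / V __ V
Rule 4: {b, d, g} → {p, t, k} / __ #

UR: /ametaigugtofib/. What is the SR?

Rule 1 (stop-cluster e-epenthesis): /g/ and /t/ form a stop–stop cluster, so [e] is inserted between them. /ametaigugtofib/ → ametaigugetofib.
Rule 2 (regressive voicing assimilation): no segment meets the environment; /ametaigugetofib/ is unchanged.
Rule 3 (intervocalic voicing): /t/ is a voiceless stop between vowels /e/ and /a/, so it voices to [d]. /t/ is a voiceless stop between vowels /e/ and /o/, so it voices to [d]. /ametaigugetofib/ → amedaigugedofib.
Rule 4 (final devoicing): /b/ is a voiced stop in word-final position, so it devoices to [p]. /amedaigugedofib/ → amedaigugedofip.

amedaigugedofip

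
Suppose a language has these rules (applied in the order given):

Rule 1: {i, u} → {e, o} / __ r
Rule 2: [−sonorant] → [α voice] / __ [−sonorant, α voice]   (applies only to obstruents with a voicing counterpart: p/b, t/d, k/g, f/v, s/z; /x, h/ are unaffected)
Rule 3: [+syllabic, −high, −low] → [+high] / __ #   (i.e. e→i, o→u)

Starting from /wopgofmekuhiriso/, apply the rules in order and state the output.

wobgofmekuherisu

Rule 1 (pre-rhotic lowering): /i/ is a high vowel immediately before /r/, so it lowers to [e]. /wopgofmekuhiriso/ → wopgofmekuheriso.
Rule 2 (regressive voicing assimilation): /p/ precedes the voiced obstruent /g/, so it voices to [b] by assimilation. /wopgofmekuheriso/ → wobgofmekuheriso.
Rule 3 (final vowel raising): /o/ is a mid vowel in word-final position, so it raises to [u]. /wobgofmekuheriso/ → wobgofmekuherisu.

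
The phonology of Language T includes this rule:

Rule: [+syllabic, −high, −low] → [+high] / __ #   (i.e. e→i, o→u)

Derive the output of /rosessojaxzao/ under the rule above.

rosessojaxzau

/o/ is a mid vowel in word-final position, so it raises to [u].
The other instances of /o/, /e/ do not occur in the required environment and remain unchanged.
Surface form: [rosessojaxzau].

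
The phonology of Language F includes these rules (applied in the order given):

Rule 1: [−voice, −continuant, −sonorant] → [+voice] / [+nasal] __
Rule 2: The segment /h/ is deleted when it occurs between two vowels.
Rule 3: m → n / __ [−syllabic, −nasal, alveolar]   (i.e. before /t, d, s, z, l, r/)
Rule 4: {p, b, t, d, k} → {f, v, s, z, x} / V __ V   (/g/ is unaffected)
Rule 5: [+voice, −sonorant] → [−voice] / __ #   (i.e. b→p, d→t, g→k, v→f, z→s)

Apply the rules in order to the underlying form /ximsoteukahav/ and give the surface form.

Rule 1 (post-nasal voicing): no segment meets the environment; /ximsoteukahav/ is unchanged.
Rule 2 (intervocalic h-deletion): /h/ occurs between vowels /a/ and /a/, so it deletes. /ximsoteukahav/ → ximsoteukaav.
Rule 3 (nasal place assimilation): /m/ precedes the alveolar consonant /s/, so it assimilates in place to [n]. /ximsoteukaav/ → xinsoteukaav.
Rule 4 (intervocalic spirantization): /t/ is a stop between vowels /o/ and /e/, so it spirantizes to the fricative [s]. /k/ is a stop between vowels /u/ and /a/, so it spirantizes to the fricative [x]. /xinsoteukaav/ → xinsoseuxaav.
Rule 5 (final devoicing): /v/ is a voiced obstruent in word-final position, so it devoices to [f]. /xinsoseuxaav/ → xinsoseuxaaf.

xinsoseuxaaf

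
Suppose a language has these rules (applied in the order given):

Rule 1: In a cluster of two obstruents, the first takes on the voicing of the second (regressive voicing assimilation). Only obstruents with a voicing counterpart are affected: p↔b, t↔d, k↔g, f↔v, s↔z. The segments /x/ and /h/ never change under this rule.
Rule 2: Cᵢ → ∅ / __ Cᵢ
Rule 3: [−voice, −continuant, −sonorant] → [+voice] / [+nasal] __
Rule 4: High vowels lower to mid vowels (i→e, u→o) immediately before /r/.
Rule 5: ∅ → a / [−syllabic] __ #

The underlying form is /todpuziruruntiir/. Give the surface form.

totpuzerorundiera

Rule 1 (regressive voicing assimilation): /d/ precedes the voiceless obstruent /p/, so it devoices to [t] by assimilation. /todpuziruruntiir/ → totpuziruruntiir.
Rule 2 (degemination): no segment meets the environment; /totpuziruruntiir/ is unchanged.
Rule 3 (post-nasal voicing): /t/ is a voiceless stop immediately after the nasal /n/, so it voices to [d]. /totpuziruruntiir/ → totpuzirurundiir.
Rule 4 (pre-rhotic lowering): /i/ is a high vowel immediately before /r/, so it lowers to [e]. /u/ is a high vowel immediately before /r/, so it lowers to [o]. /i/ is a high vowel immediately before /r/, so it lowers to [e]. /totpuzirurundiir/ → totpuzerorundier.
Rule 5 (final a-epenthesis): the form ends in the consonant /r/, so [a] is inserted word-finally. /totpuzerorundier/ → totpuzerorundiera.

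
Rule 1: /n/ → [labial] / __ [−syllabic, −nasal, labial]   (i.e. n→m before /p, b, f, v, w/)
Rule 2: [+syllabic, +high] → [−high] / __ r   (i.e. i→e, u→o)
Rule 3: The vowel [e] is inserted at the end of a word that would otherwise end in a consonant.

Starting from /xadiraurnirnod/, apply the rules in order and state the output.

xaderaornernode

Rule 1 (nasal place assimilation): no segment meets the environment; /xadiraurnirnod/ is unchanged.
Rule 2 (pre-rhotic lowering): /i/ is a high vowel immediately before /r/, so it lowers to [e]. /u/ is a high vowel immediately before /r/, so it lowers to [o]. /i/ is a high vowel immediately before /r/, so it lowers to [e]. /xadiraurnirnod/ → xaderaornernod.
Rule 3 (final e-epenthesis): the form ends in the consonant /d/, so [e] is inserted word-finally. /xaderaornernod/ → xaderaornernode.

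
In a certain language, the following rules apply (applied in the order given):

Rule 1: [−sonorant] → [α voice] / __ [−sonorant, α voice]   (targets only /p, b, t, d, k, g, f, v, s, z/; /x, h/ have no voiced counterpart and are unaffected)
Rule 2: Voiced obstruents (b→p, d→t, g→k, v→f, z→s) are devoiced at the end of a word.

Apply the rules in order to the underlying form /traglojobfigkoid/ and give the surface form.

Rule 1 (regressive voicing assimilation): /b/ precedes the voiceless obstruent /f/, so it devoices to [p] by assimilation. /g/ precedes the voiceless obstruent /k/, so it devoices to [k] by assimilation. /traglojobfigkoid/ → traglojopfikkoid.
Rule 2 (final devoicing): /d/ is a voiced obstruent in word-final position, so it devoices to [t]. /traglojopfikkoid/ → traglojopfikkoit.

traglojopfikkoit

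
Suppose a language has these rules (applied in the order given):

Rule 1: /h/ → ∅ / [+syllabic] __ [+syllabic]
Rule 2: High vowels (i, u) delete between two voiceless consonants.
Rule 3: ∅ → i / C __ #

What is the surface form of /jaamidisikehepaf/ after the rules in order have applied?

jaamidiskeepafi

Rule 1 (intervocalic h-deletion): /h/ occurs between vowels /e/ and /e/, so it deletes. /jaamidisikehepaf/ → jaamidisikeepaf.
Rule 2 (high vowel syncope): /i/ is a high vowel flanked by voiceless consonants /s/ and /k/, so it deletes. /jaamidisikeepaf/ → jaamidiskeepaf.
Rule 3 (final i-epenthesis): the form ends in the consonant /f/, so [i] is inserted word-finally. /jaamidiskeepaf/ → jaamidiskeepafi.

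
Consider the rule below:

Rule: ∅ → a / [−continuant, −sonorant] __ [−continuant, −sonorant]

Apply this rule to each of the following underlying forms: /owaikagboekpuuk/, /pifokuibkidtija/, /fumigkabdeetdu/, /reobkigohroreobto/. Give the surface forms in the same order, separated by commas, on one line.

/owaikagboekpuuk/: /g/ and /b/ form a stop–stop cluster, so [a] is inserted between them. /k/ and /p/ form a stop–stop cluster, so [a] is inserted between them. → [owaikagaboekapuuk].
/pifokuibkidtija/: /b/ and /k/ form a stop–stop cluster, so [a] is inserted between them. /d/ and /t/ form a stop–stop cluster, so [a] is inserted between them. → [pifokuibakidatija].
/fumigkabdeetdu/: /g/ and /k/ form a stop–stop cluster, so [a] is inserted between them. /b/ and /d/ form a stop–stop cluster, so [a] is inserted between them. /t/ and /d/ form a stop–stop cluster, so [a] is inserted between them. → [fumigakabadeetadu].
/reobkigohroreobto/: /b/ and /k/ form a stop–stop cluster, so [a] is inserted between them. /b/ and /t/ form a stop–stop cluster, so [a] is inserted between them. → [reobakigohroreobato].

owaikagaboekapuuk, pifokuibakidatija, fumigakabadeetadu, reobakigohroreobato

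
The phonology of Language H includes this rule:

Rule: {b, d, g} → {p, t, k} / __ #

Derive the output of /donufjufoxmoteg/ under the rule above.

Scanning /donufjufoxmoteg/: /d/ at position 1 is not in the conditioning environment; /g/ is a voiced stop in word-final position, so it devoices to [k].
Result: [donufjufoxmotek].

donufjufoxmotek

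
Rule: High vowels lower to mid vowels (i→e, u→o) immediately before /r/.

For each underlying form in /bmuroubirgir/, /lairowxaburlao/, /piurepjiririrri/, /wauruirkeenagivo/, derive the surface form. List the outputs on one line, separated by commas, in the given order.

/bmuroubirgir/: /u/ is a high vowel immediately before /r/, so it lowers to [o]. /i/ is a high vowel immediately before /r/, so it lowers to [e]. /i/ is a high vowel immediately before /r/, so it lowers to [e]. → [bmorouberger].
/lairowxaburlao/: /i/ is a high vowel immediately before /r/, so it lowers to [e]. /u/ is a high vowel immediately before /r/, so it lowers to [o]. → [laerowxaborlao].
/piurepjiririrri/: /u/ is a high vowel immediately before /r/, so it lowers to [o]. /i/ is a high vowel immediately before /r/, so it lowers to [e]. /i/ is a high vowel immediately before /r/, so it lowers to [e]. /i/ is a high vowel immediately before /r/, so it lowers to [e]. → [piorepjerererri].
/wauruirkeenagivo/: /u/ is a high vowel immediately before /r/, so it lowers to [o]. /i/ is a high vowel immediately before /r/, so it lowers to [e]. → [waoruerkeenagivo].

bmorouberger, laerowxaborlao, piorepjerererri, waoruerkeenagivo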